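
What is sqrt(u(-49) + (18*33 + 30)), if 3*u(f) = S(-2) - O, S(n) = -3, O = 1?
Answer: 2*sqrt(1401)/3 ≈ 24.953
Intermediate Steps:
u(f) = -4/3 (u(f) = (-3 - 1*1)/3 = (-3 - 1)/3 = (1/3)*(-4) = -4/3)
sqrt(u(-49) + (18*33 + 30)) = sqrt(-4/3 + (18*33 + 30)) = sqrt(-4/3 + (594 + 30)) = sqrt(-4/3 + 624) = sqrt(1868/3) = 2*sqrt(1401)/3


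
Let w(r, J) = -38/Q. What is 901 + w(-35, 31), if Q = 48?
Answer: 21605/24 ≈ 900.21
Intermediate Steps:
w(r, J) = -19/24 (w(r, J) = -38/48 = -38*1/48 = -19/24)
901 + w(-35, 31) = 901 - 19/24 = 21605/24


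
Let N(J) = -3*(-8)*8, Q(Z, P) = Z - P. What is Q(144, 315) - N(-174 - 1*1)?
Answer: -363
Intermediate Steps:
N(J) = 192 (N(J) = 24*8 = 192)
Q(144, 315) - N(-174 - 1*1) = (144 - 1*315) - 1*192 = (144 - 315) - 192 = -171 - 192 = -363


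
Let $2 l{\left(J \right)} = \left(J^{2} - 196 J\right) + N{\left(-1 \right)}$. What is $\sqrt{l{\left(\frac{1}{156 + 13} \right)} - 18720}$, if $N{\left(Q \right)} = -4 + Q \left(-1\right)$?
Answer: $\frac{i \sqrt{534721323}}{169} \approx 136.83 i$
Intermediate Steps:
$N{\left(Q \right)} = -4 - Q$
$l{\left(J \right)} = - \frac{3}{2} + \frac{J^{2}}{2} - 98 J$ ($l{\left(J \right)} = \frac{\left(J^{2} - 196 J\right) - 3}{2} = \frac{-3 + J^{2} - 196 J}{2} = - \frac{3}{2} + \frac{J^{2}}{2} - 98 J$)
$\sqrt{l{\left(\frac{1}{156 + 13} \right)} - 18720} = \sqrt{\left(- \frac{3}{2} + \frac{\left(\frac{1}{156 + 13}\right)^{2}}{2} - \frac{98}{156 + 13}\right) - 18720} = \sqrt{\left(- \frac{3}{2} + \frac{\left(\frac{1}{169}\right)^{2}}{2} - \frac{98}{169}\right) - 18720} = \sqrt{\left(- \frac{3}{2} + \frac{1}{2 \cdot 28561} - \frac{98}{169}\right) - 18720} = \sqrt{\left(- \frac{3}{2} + \frac{1}{2} \cdot \frac{1}{28561} - \frac{98}{169}\right) - 18720} = \sqrt{\left(- \frac{3}{2} + \frac{1}{57122} - \frac{98}{169}\right) - 18720} = \sqrt{- \frac{59403}{28561} - 18720} = \sqrt{- \frac{534721323}{28561}} = \frac{i \sqrt{534721323}}{169}$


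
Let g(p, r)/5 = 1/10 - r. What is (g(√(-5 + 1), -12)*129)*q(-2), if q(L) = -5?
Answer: -78045/2 ≈ -39023.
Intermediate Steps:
g(p, r) = ½ - 5*r (g(p, r) = 5*(1/10 - r) = 5*(⅒ - r) = ½ - 5*r)
(g(√(-5 + 1), -12)*129)*q(-2) = ((½ - 5*(-12))*129)*(-5) = ((½ + 60)*129)*(-5) = ((121/2)*129)*(-5) = (15609/2)*(-5) = -78045/2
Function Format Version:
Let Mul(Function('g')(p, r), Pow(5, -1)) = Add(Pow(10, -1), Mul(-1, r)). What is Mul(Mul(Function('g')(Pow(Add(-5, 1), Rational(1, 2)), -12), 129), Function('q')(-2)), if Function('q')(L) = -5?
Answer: Rational(-78045, 2) ≈ -39023.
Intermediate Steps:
Function('g')(p, r) = Add(Rational(1, 2), Mul(-5, r)) (Function('g')(p, r) = Mul(5, Add(Pow(10, -1), Mul(-1, r))) = Mul(5, Add(Rational(1, 10), Mul(-1, r))) = Add(Rational(1, 2), Mul(-5, r)))
Mul(Mul(Function('g')(Pow(Add(-5, 1), Rational(1, 2)), -12), 129), Function('q')(-2)) = Mul(Mul(Add(Rational(1, 2), Mul(-5, -12)), 129), -5) = Mul(Mul(Add(Rational(1, 2), 60), 129), -5) = Mul(Mul(Rational(121, 2), 129), -5) = Mul(Rational(15609, 2), -5) = Rational(-78045, 2)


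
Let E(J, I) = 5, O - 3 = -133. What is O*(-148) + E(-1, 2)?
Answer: 19245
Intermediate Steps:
O = -130 (O = 3 - 133 = -130)
O*(-148) + E(-1, 2) = -130*(-148) + 5 = 19240 + 5 = 19245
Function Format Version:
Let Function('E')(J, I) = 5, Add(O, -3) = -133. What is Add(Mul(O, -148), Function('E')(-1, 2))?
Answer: 19245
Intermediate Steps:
O = -130 (O = Add(3, -133) = -130)
Add(Mul(O, -148), Function('E')(-1, 2)) = Add(Mul(-130, -148), 5) = Add(19240, 5) = 19245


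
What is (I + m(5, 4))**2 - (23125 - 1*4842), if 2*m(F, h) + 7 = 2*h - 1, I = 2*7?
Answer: -18087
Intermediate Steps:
I = 14
m(F, h) = -4 + h (m(F, h) = -7/2 + (2*h - 1)/2 = -7/2 + (-1 + 2*h)/2 = -7/2 + (-1/2 + h) = -4 + h)
(I + m(5, 4))**2 - (23125 - 1*4842) = (14 + (-4 + 4))**2 - (23125 - 1*4842) = (14 + 0)**2 - (23125 - 4842) = 14**2 - 1*18283 = 196 - 18283 = -18087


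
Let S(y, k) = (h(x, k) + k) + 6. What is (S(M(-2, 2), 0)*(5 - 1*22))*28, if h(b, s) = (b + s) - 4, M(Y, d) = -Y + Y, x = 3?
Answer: -2380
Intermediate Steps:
M(Y, d) = 0
h(b, s) = -4 + b + s
S(y, k) = 5 + 2*k (S(y, k) = ((-4 + 3 + k) + k) + 6 = ((-1 + k) + k) + 6 = (-1 + 2*k) + 6 = 5 + 2*k)
(S(M(-2, 2), 0)*(5 - 1*22))*28 = ((5 + 2*0)*(5 - 1*22))*28 = ((5 + 0)*(5 - 22))*28 = (5*(-17))*28 = -85*28 = -2380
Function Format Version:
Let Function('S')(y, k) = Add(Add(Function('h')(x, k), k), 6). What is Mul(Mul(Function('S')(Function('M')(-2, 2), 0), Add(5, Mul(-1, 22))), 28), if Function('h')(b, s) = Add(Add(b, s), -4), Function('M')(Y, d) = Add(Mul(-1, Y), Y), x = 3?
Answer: -2380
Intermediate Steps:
Function('M')(Y, d) = 0
Function('h')(b, s) = Add(-4, b, s)
Function('S')(y, k) = Add(5, Mul(2, k)) (Function('S')(y, k) = Add(Add(Add(-4, 3, k), k), 6) = Add(Add(Add(-1, k), k), 6) = Add(Add(-1, Mul(2, k)), 6) = Add(5, Mul(2, k)))
Mul(Mul(Function('S')(Function('M')(-2, 2), 0), Add(5, Mul(-1, 22))), 28) = Mul(Mul(Add(5, Mul(2, 0)), Add(5, Mul(-1, 22))), 28) = Mul(Mul(Add(5, 0), Add(5, -22)), 28) = Mul(Mul(5, -17), 28) = Mul(-85, 28) = -2380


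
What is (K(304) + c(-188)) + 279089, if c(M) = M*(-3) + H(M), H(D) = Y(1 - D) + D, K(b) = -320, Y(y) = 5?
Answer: 279150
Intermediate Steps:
H(D) = 5 + D
c(M) = 5 - 2*M (c(M) = M*(-3) + (5 + M) = -3*M + (5 + M) = 5 - 2*M)
(K(304) + c(-188)) + 279089 = (-320 + (5 - 2*(-188))) + 279089 = (-320 + (5 + 376)) + 279089 = (-320 + 381) + 279089 = 61 + 279089 = 279150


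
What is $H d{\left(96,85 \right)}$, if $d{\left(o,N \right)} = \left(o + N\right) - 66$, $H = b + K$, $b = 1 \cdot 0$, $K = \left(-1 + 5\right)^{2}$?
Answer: $1840$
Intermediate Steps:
$K = 16$ ($K = 4^{2} = 16$)
$b = 0$
$H = 16$ ($H = 0 + 16 = 16$)
$d{\left(o,N \right)} = -66 + N + o$ ($d{\left(o,N \right)} = \left(N + o\right) - 66 = -66 + N + o$)
$H d{\left(96,85 \right)} = 16 \left(-66 + 85 + 96\right) = 16 \cdot 115 = 1840$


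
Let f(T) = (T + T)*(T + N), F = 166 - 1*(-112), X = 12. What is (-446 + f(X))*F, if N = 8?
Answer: 9452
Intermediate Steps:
F = 278 (F = 166 + 112 = 278)
f(T) = 2*T*(8 + T) (f(T) = (T + T)*(T + 8) = (2*T)*(8 + T) = 2*T*(8 + T))
(-446 + f(X))*F = (-446 + 2*12*(8 + 12))*278 = (-446 + 2*12*20)*278 = (-446 + 480)*278 = 34*278 = 9452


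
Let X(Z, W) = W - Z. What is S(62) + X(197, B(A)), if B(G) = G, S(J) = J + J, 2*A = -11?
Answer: -157/2 ≈ -78.500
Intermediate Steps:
A = -11/2 (A = (1/2)*(-11) = -11/2 ≈ -5.5000)
S(J) = 2*J
S(62) + X(197, B(A)) = 2*62 + (-11/2 - 1*197) = 124 + (-11/2 - 197) = 124 - 405/2 = -157/2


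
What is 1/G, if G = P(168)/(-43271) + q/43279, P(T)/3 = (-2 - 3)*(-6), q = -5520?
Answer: -1872725609/242751030 ≈ -7.7146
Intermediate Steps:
P(T) = 90 (P(T) = 3*((-2 - 3)*(-6)) = 3*(-5*(-6)) = 3*30 = 90)
G = -242751030/1872725609 (G = 90/(-43271) - 5520/43279 = 90*(-1/43271) - 5520*1/43279 = -90/43271 - 5520/43279 = -242751030/1872725609 ≈ -0.12962)
1/G = 1/(-242751030/1872725609) = -1872725609/242751030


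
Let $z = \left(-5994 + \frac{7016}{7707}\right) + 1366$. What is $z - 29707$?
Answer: $- \frac{264612829}{7707} \approx -34334.0$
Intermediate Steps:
$z = - \frac{35660980}{7707}$ ($z = \left(-5994 + 7016 \cdot \frac{1}{7707}\right) + 1366 = \left(-5994 + \frac{7016}{7707}\right) + 1366 = - \frac{46188742}{7707} + 1366 = - \frac{35660980}{7707} \approx -4627.1$)
$z - 29707 = - \frac{35660980}{7707} - 29707 = - \frac{264612829}{7707}$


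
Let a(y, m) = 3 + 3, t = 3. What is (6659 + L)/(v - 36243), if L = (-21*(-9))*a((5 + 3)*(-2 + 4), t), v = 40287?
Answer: 7793/4044 ≈ 1.9271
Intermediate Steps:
a(y, m) = 6
L = 1134 (L = -21*(-9)*6 = 189*6 = 1134)
(6659 + L)/(v - 36243) = (6659 + 1134)/(40287 - 36243) = 7793/4044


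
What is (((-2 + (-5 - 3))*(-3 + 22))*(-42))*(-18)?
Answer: -143640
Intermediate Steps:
(((-2 + (-5 - 3))*(-3 + 22))*(-42))*(-18) = (((-2 - 8)*19)*(-42))*(-18) = (-10*19*(-42))*(-18) = -190*(-42)*(-18) = 7980*(-18) = -143640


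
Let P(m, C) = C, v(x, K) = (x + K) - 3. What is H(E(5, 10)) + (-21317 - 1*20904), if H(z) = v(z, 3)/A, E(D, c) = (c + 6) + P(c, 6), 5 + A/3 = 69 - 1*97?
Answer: -379991/9 ≈ -42221.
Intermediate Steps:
v(x, K) = -3 + K + x (v(x, K) = (K + x) - 3 = -3 + K + x)
A = -99 (A = -15 + 3*(69 - 1*97) = -15 + 3*(69 - 97) = -15 + 3*(-28) = -15 - 84 = -99)
E(D, c) = 12 + c (E(D, c) = (c + 6) + 6 = (6 + c) + 6 = 12 + c)
H(z) = -z/99 (H(z) = (-3 + 3 + z)/(-99) = z*(-1/99) = -z/99)
H(E(5, 10)) + (-21317 - 1*20904) = -(12 + 10)/99 + (-21317 - 1*20904) = -1/99*22 + (-21317 - 20904) = -2/9 - 42221 = -379991/9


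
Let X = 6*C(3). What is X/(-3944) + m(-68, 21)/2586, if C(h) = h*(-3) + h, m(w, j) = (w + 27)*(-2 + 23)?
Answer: -68806/212483 ≈ -0.32382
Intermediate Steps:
m(w, j) = 567 + 21*w (m(w, j) = (27 + w)*21 = 567 + 21*w)
C(h) = -2*h (C(h) = -3*h + h = -2*h)
X = -36 (X = 6*(-2*3) = 6*(-6) = -36)
X/(-3944) + m(-68, 21)/2586 = -36/(-3944) + (567 + 21*(-68))/2586 = -36*(-1/3944) + (567 - 1428)*(1/2586) = 9/986 - 861*1/2586 = 9/986 - 287/862 = -68806/212483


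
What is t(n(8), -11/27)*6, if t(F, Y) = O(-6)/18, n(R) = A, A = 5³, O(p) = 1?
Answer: ⅓ ≈ 0.33333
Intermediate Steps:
A = 125
n(R) = 125
t(F, Y) = 1/18
t(n(8), -11/27)*6 = (1/18)*6 = ⅓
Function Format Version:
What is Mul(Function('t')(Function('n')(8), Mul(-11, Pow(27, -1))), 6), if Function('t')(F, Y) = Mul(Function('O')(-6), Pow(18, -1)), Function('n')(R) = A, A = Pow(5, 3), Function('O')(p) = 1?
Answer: Rational(1, 3) ≈ 0.33333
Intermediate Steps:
A = 125
Function('n')(R) = 125
Function('t')(F, Y) = Rational(1, 18) (Function('t')(F, Y) = Mul(1, Pow(18, -1)) = Mul(1, Rational(1, 18)) = Rational(1, 18))
Mul(Function('t')(Function('n')(8), Mul(-11, Pow(27, -1))), 6) = Mul(Rational(1, 18), 6) = Rational(1, 3)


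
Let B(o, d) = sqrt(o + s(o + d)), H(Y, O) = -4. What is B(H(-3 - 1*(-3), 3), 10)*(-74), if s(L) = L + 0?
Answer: -74*sqrt(2) ≈ -104.65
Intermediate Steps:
s(L) = L
B(o, d) = sqrt(d + 2*o) (B(o, d) = sqrt(o + (o + d)) = sqrt(o + (d + o)) = sqrt(d + 2*o))
B(H(-3 - 1*(-3), 3), 10)*(-74) = sqrt(10 + 2*(-4))*(-74) = sqrt(10 - 8)*(-74) = sqrt(2)*(-74) = -74*sqrt(2)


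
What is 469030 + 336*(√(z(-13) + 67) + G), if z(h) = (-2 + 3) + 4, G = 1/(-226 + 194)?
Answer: 938039/2 + 2016*√2 ≈ 4.7187e+5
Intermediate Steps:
G = -1/32 (G = 1/(-32) = -1/32 ≈ -0.031250)
z(h) = 5 (z(h) = 1 + 4 = 5)
469030 + 336*(√(z(-13) + 67) + G) = 469030 + 336*(√(5 + 67) - 1/32) = 469030 + 336*(√72 - 1/32) = 469030 + 336*(6*√2 - 1/32) = 469030 + 336*(-1/32 + 6*√2) = 469030 + (-21/2 + 2016*√2) = 938039/2 + 2016*√2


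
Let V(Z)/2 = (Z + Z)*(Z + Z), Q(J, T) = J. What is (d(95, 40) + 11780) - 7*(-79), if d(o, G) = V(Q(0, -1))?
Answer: 12333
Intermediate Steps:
V(Z) = 8*Z² (V(Z) = 2*((Z + Z)*(Z + Z)) = 2*((2*Z)*(2*Z)) = 2*(4*Z²) = 8*Z²)
d(o, G) = 0 (d(o, G) = 8*0² = 8*0 = 0)
(d(95, 40) + 11780) - 7*(-79) = (0 + 11780) - 7*(-79) = 11780 + 553 = 12333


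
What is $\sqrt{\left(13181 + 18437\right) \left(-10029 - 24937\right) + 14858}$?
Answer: $i \sqrt{1105540130} \approx 33250.0 i$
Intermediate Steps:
$\sqrt{\left(13181 + 18437\right) \left(-10029 - 24937\right) + 14858} = \sqrt{31618 \left(-34966\right) + 14858} = \sqrt{-1105554988 + 14858} = \sqrt{-1105540130} = i \sqrt{1105540130}$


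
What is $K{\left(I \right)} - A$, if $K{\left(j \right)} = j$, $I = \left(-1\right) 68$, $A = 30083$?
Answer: $-30151$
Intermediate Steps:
$I = -68$
$K{\left(I \right)} - A = -68 - 30083 = -30151$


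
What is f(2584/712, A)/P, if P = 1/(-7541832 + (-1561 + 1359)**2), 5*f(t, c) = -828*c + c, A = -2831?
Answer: -17561684291636/5 ≈ -3.5123e+12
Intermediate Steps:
f(t, c) = -827*c/5 (f(t, c) = (-828*c + c)/5 = (-827*c)/5 = -827*c/5)
P = -1/7501028 (P = 1/(-7541832 + (-202)**2) = 1/(-7541832 + 40804) = 1/(-7501028) = -1/7501028 ≈ -1.3332e-7)
f(2584/712, A)/P = (-827/5*(-2831))/(-1/7501028) = (2341237/5)*(-7501028) = -17561684291636/5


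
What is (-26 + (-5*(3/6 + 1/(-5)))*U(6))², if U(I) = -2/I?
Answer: 2601/4 ≈ 650.25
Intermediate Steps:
(-26 + (-5*(3/6 + 1/(-5)))*U(6))² = (-26 + (-5*(3/6 + 1/(-5)))*(-2/6))² = (-26 + (-5*(3*(⅙) + 1*(-⅕)))*(-2*⅙))² = (-26 - 5*(½ - ⅕)*(-⅓))² = (-26 - 5*3/10*(-⅓))² = (-26 - 3/2*(-⅓))² = (-26 + ½)² = (-51/2)² = 2601/4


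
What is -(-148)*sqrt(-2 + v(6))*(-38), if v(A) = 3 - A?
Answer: -5624*I*sqrt(5) ≈ -12576.0*I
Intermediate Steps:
-(-148)*sqrt(-2 + v(6))*(-38) = -(-148)*sqrt(-2 + (3 - 1*6))*(-38) = -(-148)*sqrt(-2 + (3 - 6))*(-38) = -(-148)*sqrt(-2 - 3)*(-38) = -(-148)*sqrt(-5)*(-38) = -(-148)*I*sqrt(5)*(-38) = (148*I*sqrt(5))*(-38) = -5624*I*sqrt(5)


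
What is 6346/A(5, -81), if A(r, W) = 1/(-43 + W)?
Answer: -786904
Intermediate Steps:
6346/A(5, -81) = 6346/(1/(-43 - 81)) = 6346/(1/(-124)) = 6346/(-1/124) = 6346*(-124) = -786904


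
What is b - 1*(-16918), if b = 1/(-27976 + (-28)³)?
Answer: 844681903/49928 ≈ 16918.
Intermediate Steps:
b = -1/49928 (b = 1/(-27976 - 21952) = 1/(-49928) = -1/49928 ≈ -2.0029e-5)
b - 1*(-16918) = -1/49928 - 1*(-16918) = -1/49928 + 16918 = 844681903/49928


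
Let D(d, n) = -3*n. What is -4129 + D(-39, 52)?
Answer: -4285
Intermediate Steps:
-4129 + D(-39, 52) = -4129 - 3*52 = -4129 - 156 = -4285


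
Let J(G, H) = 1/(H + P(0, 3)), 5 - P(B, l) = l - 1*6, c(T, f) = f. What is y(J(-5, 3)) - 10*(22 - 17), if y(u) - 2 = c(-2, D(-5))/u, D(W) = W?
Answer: -103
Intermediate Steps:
P(B, l) = 11 - l (P(B, l) = 5 - (l - 1*6) = 5 - (l - 6) = 5 - (-6 + l) = 5 + (6 - l) = 11 - l)
J(G, H) = 1/(8 + H) (J(G, H) = 1/(H + (11 - 1*3)) = 1/(H + (11 - 3)) = 1/(H + 8) = 1/(8 + H))
y(u) = 2 - 5/u
y(J(-5, 3)) - 10*(22 - 17) = (2 - 5/(1/(8 + 3))) - 10*(22 - 17) = (2 - 5/(1/11)) - 10*5 = (2 - 5/1/11) - 50 = (2 - 5*11) - 50 = (2 - 55) - 50 = -53 - 50 = -103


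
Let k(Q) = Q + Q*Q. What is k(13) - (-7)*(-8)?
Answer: 126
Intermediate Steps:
k(Q) = Q + Q²
k(13) - (-7)*(-8) = 13*(1 + 13) - (-7)*(-8) = 13*14 - 1*56 = 182 - 56 = 126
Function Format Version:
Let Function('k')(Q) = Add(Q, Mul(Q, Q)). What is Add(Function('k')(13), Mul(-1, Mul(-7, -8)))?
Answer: 126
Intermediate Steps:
Function('k')(Q) = Add(Q, Pow(Q, 2))
Add(Function('k')(13), Mul(-1, Mul(-7, -8))) = Add(Mul(13, Add(1, 13)), Mul(-1, Mul(-7, -8))) = Add(Mul(13, 14), Mul(-1, 56)) = Add(182, -56) = 126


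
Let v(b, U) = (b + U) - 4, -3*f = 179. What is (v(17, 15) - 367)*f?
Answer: 20227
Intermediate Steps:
f = -179/3 (f = -⅓*179 = -179/3 ≈ -59.667)
v(b, U) = -4 + U + b (v(b, U) = (U + b) - 4 = -4 + U + b)
(v(17, 15) - 367)*f = ((-4 + 15 + 17) - 367)*(-179/3) = (28 - 367)*(-179/3) = -339*(-179/3) = 20227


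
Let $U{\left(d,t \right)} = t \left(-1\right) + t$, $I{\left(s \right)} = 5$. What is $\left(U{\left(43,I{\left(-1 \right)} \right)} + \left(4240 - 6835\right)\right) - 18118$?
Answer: $-20713$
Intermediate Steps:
$U{\left(d,t \right)} = 0$ ($U{\left(d,t \right)} = - t + t = 0$)
$\left(U{\left(43,I{\left(-1 \right)} \right)} + \left(4240 - 6835\right)\right) - 18118 = \left(0 + \left(4240 - 6835\right)\right) - 18118 = \left(0 - 2595\right) - 18118 = -2595 - 18118 = -20713$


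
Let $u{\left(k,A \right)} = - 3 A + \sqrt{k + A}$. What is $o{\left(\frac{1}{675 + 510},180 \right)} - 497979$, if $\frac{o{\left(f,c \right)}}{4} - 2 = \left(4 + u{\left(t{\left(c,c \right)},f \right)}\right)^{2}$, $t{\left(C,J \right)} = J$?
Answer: $- \frac{232720841353}{468075} + \frac{12632 \sqrt{252761685}}{468075} \approx -4.9676 \cdot 10^{5}$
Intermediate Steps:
$u{\left(k,A \right)} = \sqrt{A + k} - 3 A$ ($u{\left(k,A \right)} = - 3 A + \sqrt{A + k} = \sqrt{A + k} - 3 A$)
$o{\left(f,c \right)} = 8 + 4 \left(4 + \sqrt{c + f} - 3 f\right)^{2}$ ($o{\left(f,c \right)} = 8 + 4 \left(4 - \left(- \sqrt{f + c} + 3 f\right)\right)^{2} = 8 + 4 \left(4 - \left(- \sqrt{c + f} + 3 f\right)\right)^{2} = 8 + 4 \left(4 + \sqrt{c + f} - 3 f\right)^{2}$)
$o{\left(\frac{1}{675 + 510},180 \right)} - 497979 = \left(8 + 4 \left(4 + \sqrt{180 + \frac{1}{675 + 510}} - \frac{3}{675 + 510}\right)^{2}\right) - 497979 = \left(8 + 4 \left(4 + \sqrt{180 + \frac{1}{1185}} - \frac{3}{1185}\right)^{2}\right) - 497979 = \left(8 + 4 \left(4 + \sqrt{180 + \frac{1}{1185}} - \frac{1}{395}\right)^{2}\right) - 497979 = \left(8 + 4 \left(4 + \sqrt{\frac{213301}{1185}} - \frac{1}{395}\right)^{2}\right) - 497979 = \left(8 + 4 \left(4 + \frac{\sqrt{252761685}}{1185} - \frac{1}{395}\right)^{2}\right) - 497979 = \left(8 + 4 \left(\frac{1579}{395} + \frac{\sqrt{252761685}}{1185}\right)^{2}\right) - 497979 = -497971 + 4 \left(\frac{1579}{395} + \frac{\sqrt{252761685}}{1185}\right)^{2}$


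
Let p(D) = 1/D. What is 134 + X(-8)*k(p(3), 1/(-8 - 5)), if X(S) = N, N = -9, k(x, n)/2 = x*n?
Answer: 1748/13 ≈ 134.46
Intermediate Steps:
k(x, n) = 2*n*x (k(x, n) = 2*(x*n) = 2*(n*x) = 2*n*x)
X(S) = -9
134 + X(-8)*k(p(3), 1/(-8 - 5)) = 134 - 18/((-8 - 5)*3) = 134 - 18/((-13)*3) = 134 - 18*(-1)/(13*3) = 134 - 9*(-2/39) = 134 + 6/13 = 1748/13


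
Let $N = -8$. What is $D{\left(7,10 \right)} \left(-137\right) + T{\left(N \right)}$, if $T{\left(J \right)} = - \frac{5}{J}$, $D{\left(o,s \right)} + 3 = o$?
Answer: $- \frac{4379}{8} \approx -547.38$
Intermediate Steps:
$D{\left(o,s \right)} = -3 + o$
$D{\left(7,10 \right)} \left(-137\right) + T{\left(N \right)} = \left(-3 + 7\right) \left(-137\right) - \frac{5}{-8} = 4 \left(-137\right) - - \frac{5}{8} = -548 + \frac{5}{8} = - \frac{4379}{8}$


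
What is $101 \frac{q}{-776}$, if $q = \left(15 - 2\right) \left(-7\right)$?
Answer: $\frac{9191}{776} \approx 11.844$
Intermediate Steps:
$q = -91$ ($q = 13 \left(-7\right) = -91$)
$101 \frac{q}{-776} = 101 \left(- \frac{91}{-776}\right) = 101 \left(\left(-91\right) \left(- \frac{1}{776}\right)\right) = 101 \cdot \frac{91}{776} = \frac{9191}{776}$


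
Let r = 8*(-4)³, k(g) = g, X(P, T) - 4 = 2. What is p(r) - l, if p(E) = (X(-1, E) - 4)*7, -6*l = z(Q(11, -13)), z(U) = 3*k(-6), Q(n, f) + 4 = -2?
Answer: 11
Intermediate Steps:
X(P, T) = 6 (X(P, T) = 4 + 2 = 6)
Q(n, f) = -6 (Q(n, f) = -4 - 2 = -6)
z(U) = -18 (z(U) = 3*(-6) = -18)
r = -512 (r = 8*(-64) = -512)
l = 3 (l = -⅙*(-18) = 3)
p(E) = 14 (p(E) = (6 - 4)*7 = 2*7 = 14)
p(r) - l = 14 - 1*3 = 14 - 3 = 11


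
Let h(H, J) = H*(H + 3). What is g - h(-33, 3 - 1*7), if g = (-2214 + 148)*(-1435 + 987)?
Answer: 924578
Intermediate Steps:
h(H, J) = H*(3 + H)
g = 925568 (g = -2066*(-448) = 925568)
g - h(-33, 3 - 1*7) = 925568 - (-33)*(3 - 33) = 925568 - (-33)*(-30) = 925568 - 1*990 = 925568 - 990 = 924578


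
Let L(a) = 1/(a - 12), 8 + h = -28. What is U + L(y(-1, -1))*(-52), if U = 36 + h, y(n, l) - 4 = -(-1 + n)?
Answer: 26/3 ≈ 8.6667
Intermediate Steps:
h = -36 (h = -8 - 28 = -36)
y(n, l) = 5 - n (y(n, l) = 4 - (-1 + n) = 4 + (1 - n) = 5 - n)
U = 0 (U = 36 - 36 = 0)
L(a) = 1/(-12 + a)
U + L(y(-1, -1))*(-52) = 0 - 52/(-12 + (5 - 1*(-1))) = 0 - 52/(-12 + (5 + 1)) = 0 - 52/(-12 + 6) = 0 - 52/(-6) = 0 - ⅙*(-52) = 0 + 26/3 = 26/3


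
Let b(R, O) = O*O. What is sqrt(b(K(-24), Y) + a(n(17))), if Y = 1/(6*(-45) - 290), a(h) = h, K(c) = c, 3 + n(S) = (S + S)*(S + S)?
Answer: sqrt(361580801)/560 ≈ 33.956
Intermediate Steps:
n(S) = -3 + 4*S**2 (n(S) = -3 + (S + S)*(S + S) = -3 + (2*S)*(2*S) = -3 + 4*S**2)
Y = -1/560 (Y = 1/(-270 - 290) = 1/(-560) = -1/560 ≈ -0.0017857)
b(R, O) = O**2
sqrt(b(K(-24), Y) + a(n(17))) = sqrt((-1/560)**2 + (-3 + 4*17**2)) = sqrt(1/313600 + (-3 + 4*289)) = sqrt(1/313600 + (-3 + 1156)) = sqrt(1/313600 + 1153) = sqrt(361580801/313600) = sqrt(361580801)/560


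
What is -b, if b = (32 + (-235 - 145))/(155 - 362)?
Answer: -116/69 ≈ -1.6812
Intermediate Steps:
b = 116/69 (b = (32 - 380)/(-207) = -348*(-1/207) = 116/69 ≈ 1.6812)
-b = -1*116/69 = -116/69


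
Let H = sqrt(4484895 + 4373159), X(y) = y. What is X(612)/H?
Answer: 18*sqrt(8858054)/260531 ≈ 0.20563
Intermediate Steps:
H = sqrt(8858054) ≈ 2976.3
X(612)/H = 612/(sqrt(8858054)) = 612*(sqrt(8858054)/8858054) = 18*sqrt(8858054)/260531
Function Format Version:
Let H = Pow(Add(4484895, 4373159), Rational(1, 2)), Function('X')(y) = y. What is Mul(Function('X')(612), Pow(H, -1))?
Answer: Mul(Rational(18, 260531), Pow(8858054, Rational(1, 2))) ≈ 0.20563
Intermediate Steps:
H = Pow(8858054, Rational(1, 2)) ≈ 2976.3
Mul(Function('X')(612), Pow(H, -1)) = Mul(612, Pow(Pow(8858054, Rational(1, 2)), -1)) = Mul(612, Mul(Rational(1, 8858054), Pow(8858054, Rational(1, 2)))) = Mul(Rational(18, 260531), Pow(8858054, Rational(1, 2)))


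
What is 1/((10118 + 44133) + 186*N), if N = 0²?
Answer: 1/54251 ≈ 1.8433e-5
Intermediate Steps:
N = 0
1/((10118 + 44133) + 186*N) = 1/((10118 + 44133) + 186*0) = 1/(54251 + 0) = 1/54251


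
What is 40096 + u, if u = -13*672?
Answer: 31360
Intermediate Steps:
u = -8736
40096 + u = 40096 - 8736 = 31360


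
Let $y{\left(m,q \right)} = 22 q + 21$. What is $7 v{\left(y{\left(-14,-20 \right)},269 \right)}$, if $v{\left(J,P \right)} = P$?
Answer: $1883$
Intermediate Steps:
$y{\left(m,q \right)} = 21 + 22 q$
$7 v{\left(y{\left(-14,-20 \right)},269 \right)} = 7 \cdot 269 = 1883$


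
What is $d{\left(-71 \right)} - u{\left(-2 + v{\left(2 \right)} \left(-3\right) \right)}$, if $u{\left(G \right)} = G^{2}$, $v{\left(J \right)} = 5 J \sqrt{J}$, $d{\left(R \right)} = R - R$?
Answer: $-1804 - 120 \sqrt{2} \approx -1973.7$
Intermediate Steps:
$d{\left(R \right)} = 0$
$v{\left(J \right)} = 5 J^{\frac{3}{2}}$
$d{\left(-71 \right)} - u{\left(-2 + v{\left(2 \right)} \left(-3\right) \right)} = 0 - \left(-2 + 5 \cdot 2^{\frac{3}{2}} \left(-3\right)\right)^{2} = 0 - \left(-2 + 5 \cdot 2 \sqrt{2} \left(-3\right)\right)^{2} = 0 - \left(-2 + 10 \sqrt{2} \left(-3\right)\right)^{2} = 0 - \left(-2 - 30 \sqrt{2}\right)^{2} = - \left(-2 - 30 \sqrt{2}\right)^{2}$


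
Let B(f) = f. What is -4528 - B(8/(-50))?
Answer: -113196/25 ≈ -4527.8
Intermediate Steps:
-4528 - B(8/(-50)) = -4528 - 8/(-50) = -4528 - 8*(-1)/50 = -4528 - 1*(-4/25) = -4528 + 4/25 = -113196/25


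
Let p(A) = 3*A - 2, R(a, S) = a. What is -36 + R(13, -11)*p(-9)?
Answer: -413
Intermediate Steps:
p(A) = -2 + 3*A
-36 + R(13, -11)*p(-9) = -36 + 13*(-2 + 3*(-9)) = -36 + 13*(-2 - 27) = -36 + 13*(-29) = -36 - 377 = -413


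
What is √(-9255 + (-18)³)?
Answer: I*√15087 ≈ 122.83*I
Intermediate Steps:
√(-9255 + (-18)³) = √(-9255 - 5832) = √(-15087) = I*√15087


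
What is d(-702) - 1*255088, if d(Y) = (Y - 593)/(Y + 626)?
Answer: -19385393/76 ≈ -2.5507e+5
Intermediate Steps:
d(Y) = (-593 + Y)/(626 + Y)
d(-702) - 1*255088 = (-593 - 702)/(626 - 702) - 1*255088 = -1295/(-76) - 255088 = -1/76*(-1295) - 255088 = 1295/76 - 255088 = -19385393/76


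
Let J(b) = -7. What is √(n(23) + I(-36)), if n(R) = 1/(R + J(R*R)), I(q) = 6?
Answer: √97/4 ≈ 2.4622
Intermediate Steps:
n(R) = 1/(-7 + R) (n(R) = 1/(R - 7) = 1/(-7 + R))
√(n(23) + I(-36)) = √(1/(-7 + 23) + 6) = √(1/16 + 6) = √(97/16) = √97/4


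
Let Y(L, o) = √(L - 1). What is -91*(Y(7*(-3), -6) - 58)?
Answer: 5278 - 91*I*√22 ≈ 5278.0 - 426.83*I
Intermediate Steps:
Y(L, o) = √(-1 + L)
-91*(Y(7*(-3), -6) - 58) = -91*(√(-1 + 7*(-3)) - 58) = -91*(√(-1 - 21) - 58) = -91*(√(-22) - 58) = -91*(I*√22 - 58) = -91*(-58 + I*√22) = 5278 - 91*I*√22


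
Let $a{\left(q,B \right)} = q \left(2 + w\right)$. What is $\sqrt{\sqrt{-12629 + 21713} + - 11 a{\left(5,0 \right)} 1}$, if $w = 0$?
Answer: $\sqrt{-110 + 2 \sqrt{2271}} \approx 3.8328 i$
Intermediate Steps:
$a{\left(q,B \right)} = 2 q$ ($a{\left(q,B \right)} = q \left(2 + 0\right) = q 2 = 2 q$)
$\sqrt{\sqrt{-12629 + 21713} + - 11 a{\left(5,0 \right)} 1} = \sqrt{\sqrt{-12629 + 21713} + - 11 \cdot 2 \cdot 5 \cdot 1} = \sqrt{\sqrt{9084} + \left(-11\right) 10 \cdot 1} = \sqrt{2 \sqrt{2271} - 110} = \sqrt{-110 + 2 \sqrt{2271}}$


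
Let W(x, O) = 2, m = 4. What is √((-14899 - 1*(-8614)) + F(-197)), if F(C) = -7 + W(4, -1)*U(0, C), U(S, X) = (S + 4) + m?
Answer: 2*I*√1569 ≈ 79.221*I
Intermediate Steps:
U(S, X) = 8 + S (U(S, X) = (S + 4) + 4 = (4 + S) + 4 = 8 + S)
F(C) = 9 (F(C) = -7 + 2*(8 + 0) = -7 + 2*8 = -7 + 16 = 9)
√((-14899 - 1*(-8614)) + F(-197)) = √((-14899 - 1*(-8614)) + 9) = √((-14899 + 8614) + 9) = √(-6285 + 9) = √(-6276) = 2*I*√1569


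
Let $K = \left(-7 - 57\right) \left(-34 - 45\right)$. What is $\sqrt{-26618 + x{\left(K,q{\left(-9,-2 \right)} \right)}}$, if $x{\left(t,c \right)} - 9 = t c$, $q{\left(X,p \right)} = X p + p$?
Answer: $\sqrt{54287} \approx 233.0$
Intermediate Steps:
$q{\left(X,p \right)} = p + X p$
$K = 5056$ ($K = \left(-64\right) \left(-79\right) = 5056$)
$x{\left(t,c \right)} = 9 + c t$ ($x{\left(t,c \right)} = 9 + t c = 9 + c t$)
$\sqrt{-26618 + x{\left(K,q{\left(-9,-2 \right)} \right)}} = \sqrt{-26618 + \left(9 + - 2 \left(1 - 9\right) 5056\right)} = \sqrt{-26618 + \left(9 + \left(-2\right) \left(-8\right) 5056\right)} = \sqrt{-26618 + \left(9 + 16 \cdot 5056\right)} = \sqrt{-26618 + \left(9 + 80896\right)} = \sqrt{-26618 + 80905} = \sqrt{54287}$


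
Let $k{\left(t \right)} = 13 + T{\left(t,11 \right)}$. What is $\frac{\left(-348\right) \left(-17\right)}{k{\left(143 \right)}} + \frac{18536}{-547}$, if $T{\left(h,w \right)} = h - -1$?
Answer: $\frac{325900}{85879} \approx 3.7949$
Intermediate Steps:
$T{\left(h,w \right)} = 1 + h$ ($T{\left(h,w \right)} = h + 1 = 1 + h$)
$k{\left(t \right)} = 14 + t$ ($k{\left(t \right)} = 13 + \left(1 + t\right) = 14 + t$)
$\frac{\left(-348\right) \left(-17\right)}{k{\left(143 \right)}} + \frac{18536}{-547} = \frac{\left(-348\right) \left(-17\right)}{14 + 143} + \frac{18536}{-547} = \frac{5916}{157} + 18536 \left(- \frac{1}{547}\right) = 5916 \cdot \frac{1}{157} - \frac{18536}{547} = \frac{5916}{157} - \frac{18536}{547} = \frac{325900}{85879}$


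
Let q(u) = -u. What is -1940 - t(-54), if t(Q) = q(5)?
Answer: -1935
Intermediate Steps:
t(Q) = -5 (t(Q) = -1*5 = -5)
-1940 - t(-54) = -1940 - 1*(-5) = -1940 + 5 = -1935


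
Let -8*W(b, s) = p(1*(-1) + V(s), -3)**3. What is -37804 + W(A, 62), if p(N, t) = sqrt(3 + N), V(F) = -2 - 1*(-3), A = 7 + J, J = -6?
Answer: -37804 - 3*sqrt(3)/8 ≈ -37805.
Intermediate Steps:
A = 1 (A = 7 - 6 = 1)
V(F) = 1 (V(F) = -2 + 3 = 1)
W(b, s) = -3*sqrt(3)/8 (W(b, s) = -(3 + (1*(-1) + 1))**(3/2)/8 = -(3 + (-1 + 1))**(3/2)/8 = -(3 + 0)**(3/2)/8 = -3*sqrt(3)/8)
-37804 + W(A, 62) = -37804 - 3*sqrt(3)/8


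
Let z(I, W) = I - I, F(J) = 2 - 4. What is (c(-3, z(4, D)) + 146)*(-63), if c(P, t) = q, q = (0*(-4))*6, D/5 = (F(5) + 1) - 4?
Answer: -9198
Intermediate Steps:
F(J) = -2
D = -25 (D = 5*((-2 + 1) - 4) = 5*(-1 - 4) = 5*(-5) = -25)
z(I, W) = 0
q = 0 (q = 0*6 = 0)
c(P, t) = 0
(c(-3, z(4, D)) + 146)*(-63) = (0 + 146)*(-63) = 146*(-63) = -9198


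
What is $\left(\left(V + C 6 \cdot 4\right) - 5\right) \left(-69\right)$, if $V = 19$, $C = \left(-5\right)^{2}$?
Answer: $-42366$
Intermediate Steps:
$C = 25$
$\left(\left(V + C 6 \cdot 4\right) - 5\right) \left(-69\right) = \left(\left(19 + 25 \cdot 6 \cdot 4\right) - 5\right) \left(-69\right) = \left(\left(19 + 150 \cdot 4\right) - 5\right) \left(-69\right) = \left(\left(19 + 600\right) - 5\right) \left(-69\right) = \left(619 - 5\right) \left(-69\right) = 614 \left(-69\right) = -42366$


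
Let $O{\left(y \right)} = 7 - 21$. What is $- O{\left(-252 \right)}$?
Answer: $14$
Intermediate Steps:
$O{\left(y \right)} = -14$ ($O{\left(y \right)} = 7 - 21 = -14$)
$- O{\left(-252 \right)} = \left(-1\right) \left(-14\right) = 14$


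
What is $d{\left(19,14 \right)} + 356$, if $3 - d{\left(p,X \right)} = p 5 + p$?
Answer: $245$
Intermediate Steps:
$d{\left(p,X \right)} = 3 - 6 p$ ($d{\left(p,X \right)} = 3 - \left(p 5 + p\right) = 3 - \left(5 p + p\right) = 3 - 6 p$)
$d{\left(19,14 \right)} + 356 = \left(3 - 114\right) + 356 = -111 + 356 = 245$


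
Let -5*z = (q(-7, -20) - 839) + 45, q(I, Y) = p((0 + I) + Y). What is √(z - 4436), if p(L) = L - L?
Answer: 17*I*√370/5 ≈ 65.4*I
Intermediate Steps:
p(L) = 0
q(I, Y) = 0
z = 794/5 (z = -((0 - 839) + 45)/5 = -(-839 + 45)/5 = -⅕*(-794) = 794/5 ≈ 158.80)
√(z - 4436) = √(794/5 - 4436) = √(-21386/5) = 17*I*√370/5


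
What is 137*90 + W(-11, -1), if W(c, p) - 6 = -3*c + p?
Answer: 12368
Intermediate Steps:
W(c, p) = 6 + p - 3*c (W(c, p) = 6 + (-3*c + p) = 6 + (p - 3*c) = 6 + p - 3*c)
137*90 + W(-11, -1) = 137*90 + (6 - 1 - 3*(-11)) = 12330 + (6 - 1 + 33) = 12330 + 38 = 12368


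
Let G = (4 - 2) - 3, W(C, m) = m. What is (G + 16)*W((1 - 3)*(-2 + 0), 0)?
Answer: 0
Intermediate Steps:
G = -1 (G = 2 - 3 = -1)
(G + 16)*W((1 - 3)*(-2 + 0), 0) = (-1 + 16)*0 = 15*0 = 0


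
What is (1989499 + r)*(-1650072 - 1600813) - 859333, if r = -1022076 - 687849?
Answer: -908863782323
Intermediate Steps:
r = -1709925
(1989499 + r)*(-1650072 - 1600813) - 859333 = (1989499 - 1709925)*(-1650072 - 1600813) - 859333 = 279574*(-3250885) - 859333 = -908862922990 - 859333 = -908863782323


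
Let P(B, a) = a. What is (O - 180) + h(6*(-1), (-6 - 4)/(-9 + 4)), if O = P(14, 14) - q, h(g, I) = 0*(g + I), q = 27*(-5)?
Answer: -31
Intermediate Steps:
q = -135
h(g, I) = 0 (h(g, I) = 0*(I + g) = 0)
O = 149 (O = 14 - 1*(-135) = 14 + 135 = 149)
(O - 180) + h(6*(-1), (-6 - 4)/(-9 + 4)) = (149 - 180) + 0 = -31 + 0 = -31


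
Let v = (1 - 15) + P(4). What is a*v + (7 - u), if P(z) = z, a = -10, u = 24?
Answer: 83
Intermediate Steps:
v = -10 (v = (1 - 15) + 4 = -14 + 4 = -10)
a*v + (7 - u) = -10*(-10) + (7 - 1*24) = 100 + (7 - 24) = 100 - 17 = 83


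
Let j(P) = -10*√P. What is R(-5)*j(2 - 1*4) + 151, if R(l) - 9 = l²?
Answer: 151 - 340*I*√2 ≈ 151.0 - 480.83*I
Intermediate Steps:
R(l) = 9 + l²
R(-5)*j(2 - 1*4) + 151 = (9 + (-5)²)*(-10*√(2 - 1*4)) + 151 = (9 + 25)*(-10*√(2 - 4)) + 151 = 34*(-10*I*√2) + 151 = -340*I*√2 + 151 = 151 - 340*I*√2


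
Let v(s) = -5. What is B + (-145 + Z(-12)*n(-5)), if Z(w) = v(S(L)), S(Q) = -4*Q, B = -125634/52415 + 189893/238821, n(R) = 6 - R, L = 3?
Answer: -229419212629/1137982065 ≈ -201.60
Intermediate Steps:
B = -1822799629/1137982065 (B = -125634*1/52415 + 189893*(1/238821) = -125634/52415 + 17263/21711 = -1822799629/1137982065 ≈ -1.6018)
Z(w) = -5
B + (-145 + Z(-12)*n(-5)) = -1822799629/1137982065 + (-145 - 5*(6 - 1*(-5))) = -1822799629/1137982065 + (-145 - 5*(6 + 5)) = -1822799629/1137982065 + (-145 - 5*11) = -1822799629/1137982065 + (-145 - 55) = -1822799629/1137982065 - 200 = -229419212629/1137982065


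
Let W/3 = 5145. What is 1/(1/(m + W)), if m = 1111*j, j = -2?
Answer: 13213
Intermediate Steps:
W = 15435 (W = 3*5145 = 15435)
m = -2222 (m = 1111*(-2) = -2222)
1/(1/(m + W)) = 1/(1/(-2222 + 15435)) = 1/(1/13213) = 13213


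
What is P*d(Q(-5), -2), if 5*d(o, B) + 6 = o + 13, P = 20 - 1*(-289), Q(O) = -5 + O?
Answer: -927/5 ≈ -185.40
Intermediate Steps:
P = 309 (P = 20 + 289 = 309)
d(o, B) = 7/5 + o/5 (d(o, B) = -6/5 + (o + 13)/5 = -6/5 + (13 + o)/5 = -6/5 + (13/5 + o/5) = 7/5 + o/5)
P*d(Q(-5), -2) = 309*(7/5 + (-5 - 5)/5) = 309*(7/5 + (⅕)*(-10)) = 309*(7/5 - 2) = 309*(-⅗) = -927/5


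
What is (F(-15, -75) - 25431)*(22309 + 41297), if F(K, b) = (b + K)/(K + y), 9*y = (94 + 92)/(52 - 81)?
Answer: -2210712207282/1367 ≈ -1.6172e+9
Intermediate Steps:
y = -62/87 (y = ((94 + 92)/(52 - 81))/9 = (186/(-29))/9 = (186*(-1/29))/9 = (⅑)*(-186/29) = -62/87 ≈ -0.71264)
F(K, b) = (K + b)/(-62/87 + K) (F(K, b) = (b + K)/(K - 62/87) = (K + b)/(-62/87 + K))
(F(-15, -75) - 25431)*(22309 + 41297) = (87*(-15 - 75)/(-62 + 87*(-15)) - 25431)*(22309 + 41297) = (87*(-90)/(-62 - 1305) - 25431)*63606 = (87*(-90)/(-1367) - 25431)*63606 = (87*(-1/1367)*(-90) - 25431)*63606 = (7830/1367 - 25431)*63606 = -34756347/1367*63606 = -2210712207282/1367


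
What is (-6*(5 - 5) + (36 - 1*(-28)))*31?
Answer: 1984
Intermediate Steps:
(-6*(5 - 5) + (36 - 1*(-28)))*31 = (-6*0 + (36 + 28))*31 = (0 + 64)*31 = 64*31 = 1984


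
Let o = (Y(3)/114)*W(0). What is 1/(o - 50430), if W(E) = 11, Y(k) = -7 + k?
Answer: -57/2874532 ≈ -1.9829e-5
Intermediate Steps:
o = -22/57 (o = ((-7 + 3)/114)*11 = -4*1/114*11 = -2/57*11 = -22/57 ≈ -0.38596)
1/(o - 50430) = 1/(-22/57 - 50430) = 1/(-2874532/57) = -57/2874532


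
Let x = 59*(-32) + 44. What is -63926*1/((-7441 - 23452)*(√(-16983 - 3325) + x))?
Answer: -29469886/26418488773 - 31963*I*√5077/26418488773 ≈ -0.0011155 - 8.6207e-5*I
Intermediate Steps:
x = -1844 (x = -1888 + 44 = -1844)
-63926*1/((-7441 - 23452)*(√(-16983 - 3325) + x)) = -63926*1/((-7441 - 23452)*(√(-16983 - 3325) - 1844)) = -63926*(-1/(30893*(√(-20308) - 1844))) = -63926*(-1/(30893*(2*I*√5077 - 1844))) = -63926*(-1/(30893*(-1844 + 2*I*√5077))) = -63926/(56966692 - 61786*I*√5077)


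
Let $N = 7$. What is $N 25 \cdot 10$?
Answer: $1750$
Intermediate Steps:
$N 25 \cdot 10 = 7 \cdot 25 \cdot 10 = 175 \cdot 10 = 1750$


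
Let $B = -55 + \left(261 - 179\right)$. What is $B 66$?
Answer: $1782$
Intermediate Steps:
$B = 27$ ($B = -55 + 82 = 27$)
$B 66 = 27 \cdot 66 = 1782$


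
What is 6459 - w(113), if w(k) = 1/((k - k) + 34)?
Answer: 219605/34 ≈ 6459.0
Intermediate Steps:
w(k) = 1/34 (w(k) = 1/(0 + 34) = 1/34)
6459 - w(113) = 6459 - 1*1/34 = 6459 - 1/34 = 219605/34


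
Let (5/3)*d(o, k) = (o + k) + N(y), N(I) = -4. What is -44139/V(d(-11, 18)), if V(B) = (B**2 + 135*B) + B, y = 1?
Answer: -367825/2067 ≈ -177.95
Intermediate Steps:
d(o, k) = -12/5 + 3*k/5 + 3*o/5 (d(o, k) = 3*((o + k) - 4)/5 = 3*((k + o) - 4)/5 = 3*(-4 + k + o)/5 = -12/5 + 3*k/5 + 3*o/5)
V(B) = B**2 + 136*B
-44139/V(d(-11, 18)) = -44139*1/((136 + (-12/5 + (3/5)*18 + (3/5)*(-11)))*(-12/5 + (3/5)*18 + (3/5)*(-11))) = -44139*1/((136 + (-12/5 + 54/5 - 33/5))*(-12/5 + 54/5 - 33/5)) = -44139*5/(9*(136 + 9/5)) = -44139/((9/5)*(689/5)) = -44139/6201/25 = -44139*25/6201 = -367825/2067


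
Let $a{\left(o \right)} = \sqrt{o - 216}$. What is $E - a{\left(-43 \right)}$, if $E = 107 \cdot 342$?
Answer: $36594 - i \sqrt{259} \approx 36594.0 - 16.093 i$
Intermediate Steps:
$a{\left(o \right)} = \sqrt{-216 + o}$
$E = 36594$
$E - a{\left(-43 \right)} = 36594 - \sqrt{-216 - 43} = 36594 - \sqrt{-259} = 36594 - i \sqrt{259}$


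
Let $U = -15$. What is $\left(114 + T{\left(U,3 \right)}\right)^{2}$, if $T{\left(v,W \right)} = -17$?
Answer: $9409$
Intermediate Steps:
$\left(114 + T{\left(U,3 \right)}\right)^{2} = \left(114 - 17\right)^{2} = 97^{2} = 9409$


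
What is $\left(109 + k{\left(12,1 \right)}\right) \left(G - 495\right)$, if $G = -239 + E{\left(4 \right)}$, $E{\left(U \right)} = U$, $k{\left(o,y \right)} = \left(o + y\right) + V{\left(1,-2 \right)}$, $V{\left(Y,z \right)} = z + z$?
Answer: $-86140$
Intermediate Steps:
$V{\left(Y,z \right)} = 2 z$
$k{\left(o,y \right)} = -4 + o + y$ ($k{\left(o,y \right)} = \left(o + y\right) + 2 \left(-2\right) = \left(o + y\right) - 4 = -4 + o + y$)
$G = -235$ ($G = -239 + 4 = -235$)
$\left(109 + k{\left(12,1 \right)}\right) \left(G - 495\right) = \left(109 + \left(-4 + 12 + 1\right)\right) \left(-235 - 495\right) = \left(109 + 9\right) \left(-730\right) = 118 \left(-730\right) = -86140$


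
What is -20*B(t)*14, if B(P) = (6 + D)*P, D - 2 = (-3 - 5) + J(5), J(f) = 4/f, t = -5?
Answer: 1120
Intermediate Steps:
D = -26/5 (D = 2 + ((-3 - 5) + 4/5) = 2 + (-8 + 4*(1/5)) = 2 + (-8 + 4/5) = 2 - 36/5 = -26/5 ≈ -5.2000)
B(P) = 4*P/5 (B(P) = (6 - 26/5)*P = 4*P/5)
-20*B(t)*14 = -16*(-5)*14 = -20*(-4)*14 = 80*14 = 1120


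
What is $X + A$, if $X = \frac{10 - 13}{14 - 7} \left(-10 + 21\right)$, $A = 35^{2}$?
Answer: $\frac{8542}{7} \approx 1220.3$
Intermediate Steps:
$A = 1225$
$X = - \frac{33}{7}$ ($X = - \frac{3}{7} \cdot 11 = \left(-3\right) \frac{1}{7} \cdot 11 = \left(- \frac{3}{7}\right) 11 = - \frac{33}{7} \approx -4.7143$)
$X + A = - \frac{33}{7} + 1225 = \frac{8542}{7}$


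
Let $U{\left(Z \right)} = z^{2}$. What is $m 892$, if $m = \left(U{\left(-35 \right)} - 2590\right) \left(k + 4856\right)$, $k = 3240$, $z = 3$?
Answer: $-18639032192$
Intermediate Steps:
$U{\left(Z \right)} = 9$ ($U{\left(Z \right)} = 3^{2} = 9$)
$m = -20895776$ ($m = \left(9 - 2590\right) \left(3240 + 4856\right) = \left(-2581\right) 8096 = -20895776$)
$m 892 = \left(-20895776\right) 892 = -18639032192$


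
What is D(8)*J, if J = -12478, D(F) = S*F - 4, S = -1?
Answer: 149736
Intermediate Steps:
D(F) = -4 - F (D(F) = -F - 4 = -4 - F)
D(8)*J = (-4 - 1*8)*(-12478) = (-4 - 8)*(-12478) = -12*(-12478) = 149736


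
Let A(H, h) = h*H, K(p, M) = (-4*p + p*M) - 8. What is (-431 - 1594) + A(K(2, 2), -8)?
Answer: -1929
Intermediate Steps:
K(p, M) = -8 - 4*p + M*p (K(p, M) = (-4*p + M*p) - 8 = -8 - 4*p + M*p)
A(H, h) = H*h
(-431 - 1594) + A(K(2, 2), -8) = (-431 - 1594) + (-8 - 4*2 + 2*2)*(-8) = -2025 + (-8 - 8 + 4)*(-8) = -2025 - 12*(-8) = -2025 + 96 = -1929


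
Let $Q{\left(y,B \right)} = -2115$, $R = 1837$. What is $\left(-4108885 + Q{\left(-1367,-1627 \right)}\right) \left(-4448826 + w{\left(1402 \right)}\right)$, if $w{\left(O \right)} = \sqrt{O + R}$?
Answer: $18289123686000 - 4111000 \sqrt{3239} \approx 1.8289 \cdot 10^{13}$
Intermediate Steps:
$w{\left(O \right)} = \sqrt{1837 + O}$ ($w{\left(O \right)} = \sqrt{O + 1837} = \sqrt{1837 + O}$)
$\left(-4108885 + Q{\left(-1367,-1627 \right)}\right) \left(-4448826 + w{\left(1402 \right)}\right) = \left(-4108885 - 2115\right) \left(-4448826 + \sqrt{1837 + 1402}\right) = - 4111000 \left(-4448826 + \sqrt{3239}\right) = 18289123686000 - 4111000 \sqrt{3239}$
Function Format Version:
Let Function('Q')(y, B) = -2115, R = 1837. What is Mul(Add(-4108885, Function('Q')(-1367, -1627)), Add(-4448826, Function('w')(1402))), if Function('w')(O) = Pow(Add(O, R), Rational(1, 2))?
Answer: Add(18289123686000, Mul(-4111000, Pow(3239, Rational(1, 2)))) ≈ 1.8289e+13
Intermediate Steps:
Function('w')(O) = Pow(Add(1837, O), Rational(1, 2)) (Function('w')(O) = Pow(Add(O, 1837), Rational(1, 2)) = Pow(Add(1837, O), Rational(1, 2)))
Mul(Add(-4108885, Function('Q')(-1367, -1627)), Add(-4448826, Function('w')(1402))) = Mul(Add(-4108885, -2115), Add(-4448826, Pow(Add(1837, 1402), Rational(1, 2)))) = Mul(-4111000, Add(-4448826, Pow(3239, Rational(1, 2)))) = Add(18289123686000, Mul(-4111000, Pow(3239, Rational(1, 2))))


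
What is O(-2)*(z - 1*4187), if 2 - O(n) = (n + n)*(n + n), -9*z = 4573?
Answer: 591584/9 ≈ 65732.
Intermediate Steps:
z = -4573/9 (z = -⅑*4573 = -4573/9 ≈ -508.11)
O(n) = 2 - 4*n² (O(n) = 2 - (n + n)*(n + n) = 2 - 2*n*2*n = 2 - 4*n²)
O(-2)*(z - 1*4187) = (2 - 4*(-2)²)*(-4573/9 - 1*4187) = (2 - 4*4)*(-4573/9 - 4187) = (2 - 16)*(-42256/9) = -14*(-42256/9) = 591584/9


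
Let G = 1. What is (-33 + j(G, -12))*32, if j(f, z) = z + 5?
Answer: -1280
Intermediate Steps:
j(f, z) = 5 + z
(-33 + j(G, -12))*32 = (-33 + (5 - 12))*32 = (-33 - 7)*32 = -40*32 = -1280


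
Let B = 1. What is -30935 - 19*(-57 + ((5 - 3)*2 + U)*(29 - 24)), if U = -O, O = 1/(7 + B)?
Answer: -241761/8 ≈ -30220.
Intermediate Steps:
O = ⅛ (O = 1/(7 + 1) = 1/8 = ⅛ ≈ 0.12500)
U = -⅛ (U = -1*⅛ = -⅛ ≈ -0.12500)
-30935 - 19*(-57 + ((5 - 3)*2 + U)*(29 - 24)) = -30935 - 19*(-57 + ((5 - 3)*2 - ⅛)*(29 - 24)) = -30935 - 19*(-57 + (2*2 - ⅛)*5) = -30935 - 19*(-57 + (4 - ⅛)*5) = -30935 - 19*(-57 + (31/8)*5) = -30935 - 19*(-57 + 155/8) = -30935 - 19*(-301/8) = -30935 + 5719/8 = -241761/8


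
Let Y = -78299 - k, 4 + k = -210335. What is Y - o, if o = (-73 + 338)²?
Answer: 61815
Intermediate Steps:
k = -210339 (k = -4 - 210335 = -210339)
o = 70225 (o = 265² = 70225)
Y = 132040 (Y = -78299 - 1*(-210339) = -78299 + 210339 = 132040)
Y - o = 132040 - 1*70225 = 132040 - 70225 = 61815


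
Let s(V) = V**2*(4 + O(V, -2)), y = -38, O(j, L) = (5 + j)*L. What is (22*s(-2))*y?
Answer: 6688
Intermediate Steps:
O(j, L) = L*(5 + j)
s(V) = V**2*(-6 - 2*V) (s(V) = V**2*(4 - 2*(5 + V)) = V**2*(4 + (-10 - 2*V)) = V**2*(-6 - 2*V))
(22*s(-2))*y = (22*(2*(-2)**2*(-3 - 1*(-2))))*(-38) = (22*(2*4*(-3 + 2)))*(-38) = (22*(2*4*(-1)))*(-38) = (22*(-8))*(-38) = -176*(-38) = 6688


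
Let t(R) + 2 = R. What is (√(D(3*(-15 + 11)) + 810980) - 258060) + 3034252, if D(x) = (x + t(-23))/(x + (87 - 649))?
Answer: 2776192 + 13*√1581056022/574 ≈ 2.7771e+6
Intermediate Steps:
t(R) = -2 + R
D(x) = (-25 + x)/(-562 + x) (D(x) = (x + (-2 - 23))/(x + (87 - 649)) = (x - 25)/(x - 562) = (-25 + x)/(-562 + x))
(√(D(3*(-15 + 11)) + 810980) - 258060) + 3034252 = (√((-25 + 3*(-15 + 11))/(-562 + 3*(-15 + 11)) + 810980) - 258060) + 3034252 = (√((-25 + 3*(-4))/(-562 + 3*(-4)) + 810980) - 258060) + 3034252 = (√((-25 - 12)/(-562 - 12) + 810980) - 258060) + 3034252 = (√(-37/(-574) + 810980) - 258060) + 3034252 = (√(-1/574*(-37) + 810980) - 258060) + 3034252 = (√(37/574 + 810980) - 258060) + 3034252 = (√(465502557/574) - 258060) + 3034252 = (13*√1581056022/574 - 258060) + 3034252 = (-258060 + 13*√1581056022/574) + 3034252 = 2776192 + 13*√1581056022/574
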